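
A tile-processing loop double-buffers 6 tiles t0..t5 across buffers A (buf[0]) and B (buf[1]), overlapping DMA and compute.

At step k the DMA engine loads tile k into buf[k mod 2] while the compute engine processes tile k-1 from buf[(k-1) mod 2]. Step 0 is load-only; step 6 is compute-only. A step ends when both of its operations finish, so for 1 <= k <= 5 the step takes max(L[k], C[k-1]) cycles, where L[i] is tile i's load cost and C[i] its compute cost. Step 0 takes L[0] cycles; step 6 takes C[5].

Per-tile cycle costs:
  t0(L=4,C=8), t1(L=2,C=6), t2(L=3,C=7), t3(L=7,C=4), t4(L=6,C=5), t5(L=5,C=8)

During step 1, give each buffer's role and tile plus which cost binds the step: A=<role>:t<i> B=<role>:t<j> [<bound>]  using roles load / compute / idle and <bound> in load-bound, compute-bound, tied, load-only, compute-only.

step 0: L[0]=4 → dur=4, Σ=4 | A=load:t0 B=idle [load-only]
step 1: L[1]=2 C[0]=8 → dur=8, Σ=12 | A=compute:t0 B=load:t1 [compute-bound]
step 2: L[2]=3 C[1]=6 → dur=6, Σ=18 | A=load:t2 B=compute:t1 [compute-bound]
step 3: L[3]=7 C[2]=7 → dur=7, Σ=25 | A=compute:t2 B=load:t3 [tied]
step 4: L[4]=6 C[3]=4 → dur=6, Σ=31 | A=load:t4 B=compute:t3 [load-bound]
step 5: L[5]=5 C[4]=5 → dur=5, Σ=36 | A=compute:t4 B=load:t5 [tied]
step 6: C[5]=8 → dur=8, Σ=44 | A=idle B=compute:t5 [compute-only]

step 1: A=compute:t0 B=load:t1 [compute-bound]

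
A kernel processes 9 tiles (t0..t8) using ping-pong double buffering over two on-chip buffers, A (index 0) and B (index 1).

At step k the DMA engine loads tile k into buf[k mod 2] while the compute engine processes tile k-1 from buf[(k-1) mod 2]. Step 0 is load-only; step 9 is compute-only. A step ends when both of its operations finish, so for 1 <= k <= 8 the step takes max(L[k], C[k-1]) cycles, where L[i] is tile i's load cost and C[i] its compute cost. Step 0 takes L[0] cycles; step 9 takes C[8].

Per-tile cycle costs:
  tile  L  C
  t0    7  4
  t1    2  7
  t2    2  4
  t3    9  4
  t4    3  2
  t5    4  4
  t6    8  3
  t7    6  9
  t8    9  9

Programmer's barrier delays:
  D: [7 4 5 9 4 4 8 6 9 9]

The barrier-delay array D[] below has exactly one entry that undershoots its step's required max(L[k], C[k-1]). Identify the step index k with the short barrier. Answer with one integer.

hazard at step 2

[0] required=L[0]=7=7 vs D=7 ok
[1] required=max(L[1]=2,C[0]=4)=4 vs D=4 ok
[2] required=max(L[2]=2,C[1]=7)=7 vs D=5 SHORT
[3] required=max(L[3]=9,C[2]=4)=9 vs D=9 ok
[4] required=max(L[4]=3,C[3]=4)=4 vs D=4 ok
[5] required=max(L[5]=4,C[4]=2)=4 vs D=4 ok
[6] required=max(L[6]=8,C[5]=4)=8 vs D=8 ok
[7] required=max(L[7]=6,C[6]=3)=6 vs D=6 ok
[8] required=max(L[8]=9,C[7]=9)=9 vs D=9 ok
[9] required=C[8]=9=9 vs D=9 ok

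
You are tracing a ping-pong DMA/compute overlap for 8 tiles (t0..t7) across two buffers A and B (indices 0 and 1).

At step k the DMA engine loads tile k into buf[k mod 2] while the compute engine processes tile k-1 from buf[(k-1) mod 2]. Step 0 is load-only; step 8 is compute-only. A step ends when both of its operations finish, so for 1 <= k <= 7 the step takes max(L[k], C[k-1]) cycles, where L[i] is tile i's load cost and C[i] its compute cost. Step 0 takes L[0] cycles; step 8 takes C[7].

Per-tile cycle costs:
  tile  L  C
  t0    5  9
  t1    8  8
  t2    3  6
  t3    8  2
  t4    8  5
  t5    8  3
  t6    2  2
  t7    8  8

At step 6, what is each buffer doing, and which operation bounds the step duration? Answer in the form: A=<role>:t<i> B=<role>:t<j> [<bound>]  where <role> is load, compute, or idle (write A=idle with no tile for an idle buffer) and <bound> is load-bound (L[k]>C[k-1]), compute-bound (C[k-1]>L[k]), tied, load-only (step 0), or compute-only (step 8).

[0] DMA t0→A (5c) ∥ CU idle ⇒ 5c, clock 5
[1] DMA t1→B (8c) ∥ CU A:t0 (9c) ⇒ 9c, clock 14
[2] DMA t2→A (3c) ∥ CU B:t1 (8c) ⇒ 8c, clock 22
[3] DMA t3→B (8c) ∥ CU A:t2 (6c) ⇒ 8c, clock 30
[4] DMA t4→A (8c) ∥ CU B:t3 (2c) ⇒ 8c, clock 38
[5] DMA t5→B (8c) ∥ CU A:t4 (5c) ⇒ 8c, clock 46
[6] DMA t6→A (2c) ∥ CU B:t5 (3c) ⇒ 3c, clock 49
[7] DMA t7→B (8c) ∥ CU A:t6 (2c) ⇒ 8c, clock 57
[8] DMA idle ∥ CU B:t7 (8c) ⇒ 8c, clock 65

step 6: A=load:t6 B=compute:t5 [compute-bound]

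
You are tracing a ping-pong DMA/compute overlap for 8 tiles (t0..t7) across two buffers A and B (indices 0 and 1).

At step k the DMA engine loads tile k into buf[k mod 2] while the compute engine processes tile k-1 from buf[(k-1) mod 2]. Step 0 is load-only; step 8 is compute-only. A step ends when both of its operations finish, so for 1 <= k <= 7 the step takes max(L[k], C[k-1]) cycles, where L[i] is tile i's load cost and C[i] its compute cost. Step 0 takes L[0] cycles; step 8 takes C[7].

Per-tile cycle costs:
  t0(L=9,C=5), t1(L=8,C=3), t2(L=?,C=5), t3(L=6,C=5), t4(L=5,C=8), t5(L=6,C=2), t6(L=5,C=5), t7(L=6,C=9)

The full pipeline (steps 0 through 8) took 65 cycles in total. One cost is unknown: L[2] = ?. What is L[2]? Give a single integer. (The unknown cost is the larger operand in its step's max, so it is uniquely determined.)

step 0: dur = L[0]=9 = 9
step 1: dur = max(L[1]=8, C[0]=5) = 8
step 2: dur = max(L[2]=?, C[1]=3) = L[2]  (unknown; binding)
step 3: dur = max(L[3]=6, C[2]=5) = 6
step 4: dur = max(L[4]=5, C[3]=5) = 5
step 5: dur = max(L[5]=6, C[4]=8) = 8
step 6: dur = max(L[6]=5, C[5]=2) = 5
step 7: dur = max(L[7]=6, C[6]=5) = 6
step 8: dur = C[7]=9 = 9
sum of known step durations = 56
dur[2] = total - known = 65 - 56 = 9
L[2] is the binding max in step 2, so L[2] = dur[2] = 9

L[2] = 9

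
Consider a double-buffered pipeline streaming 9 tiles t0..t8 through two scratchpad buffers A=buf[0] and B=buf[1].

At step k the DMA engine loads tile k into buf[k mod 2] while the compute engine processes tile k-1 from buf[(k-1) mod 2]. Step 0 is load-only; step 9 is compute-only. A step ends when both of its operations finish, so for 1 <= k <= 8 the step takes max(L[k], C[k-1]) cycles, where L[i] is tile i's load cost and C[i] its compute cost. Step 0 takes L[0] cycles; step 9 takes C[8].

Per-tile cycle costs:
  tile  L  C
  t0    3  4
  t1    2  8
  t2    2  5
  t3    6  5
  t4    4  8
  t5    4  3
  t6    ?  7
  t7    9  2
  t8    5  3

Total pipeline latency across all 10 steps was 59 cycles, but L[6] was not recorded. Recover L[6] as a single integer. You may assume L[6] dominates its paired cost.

step 0: dur = L[0]=3 = 3
step 1: dur = max(L[1]=2, C[0]=4) = 4
step 2: dur = max(L[2]=2, C[1]=8) = 8
step 3: dur = max(L[3]=6, C[2]=5) = 6
step 4: dur = max(L[4]=4, C[3]=5) = 5
step 5: dur = max(L[5]=4, C[4]=8) = 8
step 6: dur = max(L[6]=?, C[5]=3) = L[6]  (unknown; binding)
step 7: dur = max(L[7]=9, C[6]=7) = 9
step 8: dur = max(L[8]=5, C[7]=2) = 5
step 9: dur = C[8]=3 = 3
sum of known step durations = 51
dur[6] = total - known = 59 - 51 = 8
L[6] is the binding max in step 6, so L[6] = dur[6] = 8

L[6] = 8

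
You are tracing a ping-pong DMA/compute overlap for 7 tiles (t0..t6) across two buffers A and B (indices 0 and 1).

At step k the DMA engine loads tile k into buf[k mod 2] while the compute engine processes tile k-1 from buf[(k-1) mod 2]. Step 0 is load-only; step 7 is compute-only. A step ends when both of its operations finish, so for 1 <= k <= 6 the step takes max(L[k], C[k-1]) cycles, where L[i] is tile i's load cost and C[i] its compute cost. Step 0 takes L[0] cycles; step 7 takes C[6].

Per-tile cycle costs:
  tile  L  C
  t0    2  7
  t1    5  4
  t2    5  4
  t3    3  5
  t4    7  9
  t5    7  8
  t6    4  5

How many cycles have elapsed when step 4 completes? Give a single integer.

  0. 2=2c; end=2; A:t0 B:-
  1. max(5,7)=7c; end=9; A:t0 B:t1
  2. max(5,4)=5c; end=14; A:t2 B:t1
  3. max(3,4)=4c; end=18; A:t2 B:t3
  4. max(7,5)=7c; end=25; A:t4 B:t3
  5. max(7,9)=9c; end=34; A:t4 B:t5
  6. max(4,8)=8c; end=42; A:t6 B:t5
  7. 5=5c; end=47; A:t6 B:t5

end_cycle[4] = 25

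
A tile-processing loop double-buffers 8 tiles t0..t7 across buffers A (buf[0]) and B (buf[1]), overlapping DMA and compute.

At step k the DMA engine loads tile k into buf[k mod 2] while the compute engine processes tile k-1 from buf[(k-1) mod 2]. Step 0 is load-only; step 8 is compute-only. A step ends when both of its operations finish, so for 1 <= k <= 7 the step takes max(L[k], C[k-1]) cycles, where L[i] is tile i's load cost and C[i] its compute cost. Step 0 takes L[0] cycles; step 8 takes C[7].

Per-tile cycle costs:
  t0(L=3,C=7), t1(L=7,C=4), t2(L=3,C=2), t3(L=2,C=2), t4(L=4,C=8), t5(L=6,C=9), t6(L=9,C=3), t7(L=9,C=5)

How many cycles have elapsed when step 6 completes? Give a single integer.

  0. 3=3c; end=3; A:t0 B:-
  1. max(7,7)=7c; end=10; A:t0 B:t1
  2. max(3,4)=4c; end=14; A:t2 B:t1
  3. max(2,2)=2c; end=16; A:t2 B:t3
  4. max(4,2)=4c; end=20; A:t4 B:t3
  5. max(6,8)=8c; end=28; A:t4 B:t5
  6. max(9,9)=9c; end=37; A:t6 B:t5
  7. max(9,3)=9c; end=46; A:t6 B:t7
  8. 5=5c; end=51; A:t6 B:t7

end_cycle[6] = 37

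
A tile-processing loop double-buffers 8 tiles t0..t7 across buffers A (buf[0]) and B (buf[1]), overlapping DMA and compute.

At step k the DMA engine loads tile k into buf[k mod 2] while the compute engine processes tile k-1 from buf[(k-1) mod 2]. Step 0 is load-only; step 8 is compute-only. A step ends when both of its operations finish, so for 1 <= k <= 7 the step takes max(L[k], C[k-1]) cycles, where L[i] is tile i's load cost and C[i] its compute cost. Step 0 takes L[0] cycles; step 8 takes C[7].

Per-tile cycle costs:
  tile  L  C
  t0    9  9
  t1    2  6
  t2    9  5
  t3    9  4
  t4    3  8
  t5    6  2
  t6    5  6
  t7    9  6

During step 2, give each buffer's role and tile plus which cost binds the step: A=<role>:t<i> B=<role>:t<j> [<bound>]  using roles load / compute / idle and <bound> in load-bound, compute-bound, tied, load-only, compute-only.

step 2: A=load:t2 B=compute:t1 [load-bound]

k=0 load=t0/9c comp=- wait=9 total=9
k=1 load=t1/2c comp=t0/9c wait=9 total=18
k=2 load=t2/9c comp=t1/6c wait=9 total=27
k=3 load=t3/9c comp=t2/5c wait=9 total=36
k=4 load=t4/3c comp=t3/4c wait=4 total=40
k=5 load=t5/6c comp=t4/8c wait=8 total=48
k=6 load=t6/5c comp=t5/2c wait=5 total=53
k=7 load=t7/9c comp=t6/6c wait=9 total=62
k=8 load=- comp=t7/6c wait=6 total=68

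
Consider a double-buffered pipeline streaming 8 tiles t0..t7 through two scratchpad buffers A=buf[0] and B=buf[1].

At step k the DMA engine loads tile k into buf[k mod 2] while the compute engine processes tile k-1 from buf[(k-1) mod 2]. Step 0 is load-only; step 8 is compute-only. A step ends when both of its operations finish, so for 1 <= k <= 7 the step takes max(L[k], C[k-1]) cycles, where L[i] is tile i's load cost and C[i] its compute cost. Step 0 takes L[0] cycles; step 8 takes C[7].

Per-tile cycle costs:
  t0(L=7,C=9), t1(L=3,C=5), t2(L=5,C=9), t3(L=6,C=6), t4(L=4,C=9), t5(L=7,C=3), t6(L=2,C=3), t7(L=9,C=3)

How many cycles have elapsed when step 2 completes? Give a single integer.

end_cycle[2] = 21

step 0: L[0]=7 → dur=7, Σ=7 | A=load:t0 B=idle [load-only]
step 1: L[1]=3 C[0]=9 → dur=9, Σ=16 | A=compute:t0 B=load:t1 [compute-bound]
step 2: L[2]=5 C[1]=5 → dur=5, Σ=21 | A=load:t2 B=compute:t1 [tied]
step 3: L[3]=6 C[2]=9 → dur=9, Σ=30 | A=compute:t2 B=load:t3 [compute-bound]
step 4: L[4]=4 C[3]=6 → dur=6, Σ=36 | A=load:t4 B=compute:t3 [compute-bound]
step 5: L[5]=7 C[4]=9 → dur=9, Σ=45 | A=compute:t4 B=load:t5 [compute-bound]
step 6: L[6]=2 C[5]=3 → dur=3, Σ=48 | A=load:t6 B=compute:t5 [compute-bound]
step 7: L[7]=9 C[6]=3 → dur=9, Σ=57 | A=compute:t6 B=load:t7 [load-bound]
step 8: C[7]=3 → dur=3, Σ=60 | A=idle B=compute:t7 [compute-only]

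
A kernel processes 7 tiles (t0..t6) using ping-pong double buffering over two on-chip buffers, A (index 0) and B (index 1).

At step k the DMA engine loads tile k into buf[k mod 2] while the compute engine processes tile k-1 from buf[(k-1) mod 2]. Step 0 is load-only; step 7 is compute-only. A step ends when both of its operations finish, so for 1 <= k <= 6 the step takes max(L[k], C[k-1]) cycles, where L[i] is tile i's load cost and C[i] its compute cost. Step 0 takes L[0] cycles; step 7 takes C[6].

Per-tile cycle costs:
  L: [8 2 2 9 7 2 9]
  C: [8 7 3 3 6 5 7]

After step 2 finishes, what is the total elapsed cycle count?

end_cycle[2] = 23

step 0: L[0]=8 → dur=8, Σ=8 | A=load:t0 B=idle [load-only]
step 1: L[1]=2 C[0]=8 → dur=8, Σ=16 | A=compute:t0 B=load:t1 [compute-bound]
step 2: L[2]=2 C[1]=7 → dur=7, Σ=23 | A=load:t2 B=compute:t1 [compute-bound]
step 3: L[3]=9 C[2]=3 → dur=9, Σ=32 | A=compute:t2 B=load:t3 [load-bound]
step 4: L[4]=7 C[3]=3 → dur=7, Σ=39 | A=load:t4 B=compute:t3 [load-bound]
step 5: L[5]=2 C[4]=6 → dur=6, Σ=45 | A=compute:t4 B=load:t5 [compute-bound]
step 6: L[6]=9 C[5]=5 → dur=9, Σ=54 | A=load:t6 B=compute:t5 [load-bound]
step 7: C[6]=7 → dur=7, Σ=61 | A=compute:t6 B=idle [compute-only]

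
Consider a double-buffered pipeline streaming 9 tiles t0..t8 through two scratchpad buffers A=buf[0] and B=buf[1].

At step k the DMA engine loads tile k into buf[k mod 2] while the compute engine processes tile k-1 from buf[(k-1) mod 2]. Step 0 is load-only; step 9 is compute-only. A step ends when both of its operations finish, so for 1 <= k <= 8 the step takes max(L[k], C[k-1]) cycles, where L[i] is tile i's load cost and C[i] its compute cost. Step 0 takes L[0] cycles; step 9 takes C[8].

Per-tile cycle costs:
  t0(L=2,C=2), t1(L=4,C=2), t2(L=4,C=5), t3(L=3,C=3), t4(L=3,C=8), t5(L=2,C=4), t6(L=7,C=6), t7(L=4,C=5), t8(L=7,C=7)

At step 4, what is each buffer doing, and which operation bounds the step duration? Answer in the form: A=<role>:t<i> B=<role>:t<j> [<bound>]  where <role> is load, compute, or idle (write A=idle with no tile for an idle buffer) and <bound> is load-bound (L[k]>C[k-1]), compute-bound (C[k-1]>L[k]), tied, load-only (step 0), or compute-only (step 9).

step 4: A=load:t4 B=compute:t3 [tied]

  0. 2=2c; end=2; A:t0 B:-
  1. max(4,2)=4c; end=6; A:t0 B:t1
  2. max(4,2)=4c; end=10; A:t2 B:t1
  3. max(3,5)=5c; end=15; A:t2 B:t3
  4. max(3,3)=3c; end=18; A:t4 B:t3
  5. max(2,8)=8c; end=26; A:t4 B:t5
  6. max(7,4)=7c; end=33; A:t6 B:t5
  7. max(4,6)=6c; end=39; A:t6 B:t7
  8. max(7,5)=7c; end=46; A:t8 B:t7
  9. 7=7c; end=53; A:t8 B:t7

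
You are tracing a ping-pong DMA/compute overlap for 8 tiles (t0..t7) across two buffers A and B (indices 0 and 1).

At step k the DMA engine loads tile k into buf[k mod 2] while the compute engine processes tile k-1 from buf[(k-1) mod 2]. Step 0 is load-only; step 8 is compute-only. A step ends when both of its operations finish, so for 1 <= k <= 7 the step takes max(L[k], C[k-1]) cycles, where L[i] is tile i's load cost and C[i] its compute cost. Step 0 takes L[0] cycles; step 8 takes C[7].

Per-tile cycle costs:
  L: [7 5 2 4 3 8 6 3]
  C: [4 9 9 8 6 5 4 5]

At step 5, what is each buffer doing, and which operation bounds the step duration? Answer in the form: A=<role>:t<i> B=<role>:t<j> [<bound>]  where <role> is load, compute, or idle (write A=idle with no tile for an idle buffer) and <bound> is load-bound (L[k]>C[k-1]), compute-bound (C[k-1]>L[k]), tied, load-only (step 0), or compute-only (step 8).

step 5: A=compute:t4 B=load:t5 [load-bound]

step 0: L[0]=7 → dur=7, Σ=7 | A=load:t0 B=idle [load-only]
step 1: L[1]=5 C[0]=4 → dur=5, Σ=12 | A=compute:t0 B=load:t1 [load-bound]
step 2: L[2]=2 C[1]=9 → dur=9, Σ=21 | A=load:t2 B=compute:t1 [compute-bound]
step 3: L[3]=4 C[2]=9 → dur=9, Σ=30 | A=compute:t2 B=load:t3 [compute-bound]
step 4: L[4]=3 C[3]=8 → dur=8, Σ=38 | A=load:t4 B=compute:t3 [compute-bound]
step 5: L[5]=8 C[4]=6 → dur=8, Σ=46 | A=compute:t4 B=load:t5 [load-bound]
step 6: L[6]=6 C[5]=5 → dur=6, Σ=52 | A=load:t6 B=compute:t5 [load-bound]
step 7: L[7]=3 C[6]=4 → dur=4, Σ=56 | A=compute:t6 B=load:t7 [compute-bound]
step 8: C[7]=5 → dur=5, Σ=61 | A=idle B=compute:t7 [compute-only]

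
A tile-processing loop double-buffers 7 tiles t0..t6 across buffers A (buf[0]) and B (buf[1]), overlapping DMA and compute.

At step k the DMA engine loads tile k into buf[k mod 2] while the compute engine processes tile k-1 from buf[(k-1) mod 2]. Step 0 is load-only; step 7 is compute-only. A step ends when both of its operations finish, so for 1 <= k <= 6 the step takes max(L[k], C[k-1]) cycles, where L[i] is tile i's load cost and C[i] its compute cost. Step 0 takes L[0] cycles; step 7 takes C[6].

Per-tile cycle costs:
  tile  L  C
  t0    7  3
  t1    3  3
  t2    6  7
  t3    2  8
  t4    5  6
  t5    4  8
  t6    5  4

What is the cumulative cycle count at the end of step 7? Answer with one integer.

k=0 load=t0/7c comp=- wait=7 total=7
k=1 load=t1/3c comp=t0/3c wait=3 total=10
k=2 load=t2/6c comp=t1/3c wait=6 total=16
k=3 load=t3/2c comp=t2/7c wait=7 total=23
k=4 load=t4/5c comp=t3/8c wait=8 total=31
k=5 load=t5/4c comp=t4/6c wait=6 total=37
k=6 load=t6/5c comp=t5/8c wait=8 total=45
k=7 load=- comp=t6/4c wait=4 total=49

end_cycle[7] = 49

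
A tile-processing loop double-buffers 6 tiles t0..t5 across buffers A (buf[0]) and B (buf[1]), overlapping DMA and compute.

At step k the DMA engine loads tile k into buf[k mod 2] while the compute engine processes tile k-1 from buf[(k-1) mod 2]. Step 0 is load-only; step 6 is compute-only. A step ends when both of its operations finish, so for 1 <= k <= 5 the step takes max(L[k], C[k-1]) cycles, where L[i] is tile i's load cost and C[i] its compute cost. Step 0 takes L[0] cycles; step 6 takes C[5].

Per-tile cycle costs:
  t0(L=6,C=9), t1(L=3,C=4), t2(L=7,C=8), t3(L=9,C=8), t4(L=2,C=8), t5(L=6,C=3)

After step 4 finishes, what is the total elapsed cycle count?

end_cycle[4] = 39

[0] DMA t0→A (6c) ∥ CU idle ⇒ 6c, clock 6
[1] DMA t1→B (3c) ∥ CU A:t0 (9c) ⇒ 9c, clock 15
[2] DMA t2→A (7c) ∥ CU B:t1 (4c) ⇒ 7c, clock 22
[3] DMA t3→B (9c) ∥ CU A:t2 (8c) ⇒ 9c, clock 31
[4] DMA t4→A (2c) ∥ CU B:t3 (8c) ⇒ 8c, clock 39
[5] DMA t5→B (6c) ∥ CU A:t4 (8c) ⇒ 8c, clock 47
[6] DMA idle ∥ CU B:t5 (3c) ⇒ 3c, clock 50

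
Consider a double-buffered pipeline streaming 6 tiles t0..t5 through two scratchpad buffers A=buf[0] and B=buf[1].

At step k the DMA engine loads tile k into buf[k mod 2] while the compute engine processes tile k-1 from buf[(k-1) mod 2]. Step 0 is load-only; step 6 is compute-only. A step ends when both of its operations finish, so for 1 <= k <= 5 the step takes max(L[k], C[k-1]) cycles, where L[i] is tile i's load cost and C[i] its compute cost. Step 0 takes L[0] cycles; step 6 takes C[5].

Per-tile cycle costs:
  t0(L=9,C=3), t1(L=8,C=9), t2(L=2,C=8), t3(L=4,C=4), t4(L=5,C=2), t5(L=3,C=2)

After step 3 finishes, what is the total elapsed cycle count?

k=0 load=t0/9c comp=- wait=9 total=9
k=1 load=t1/8c comp=t0/3c wait=8 total=17
k=2 load=t2/2c comp=t1/9c wait=9 total=26
k=3 load=t3/4c comp=t2/8c wait=8 total=34
k=4 load=t4/5c comp=t3/4c wait=5 total=39
k=5 load=t5/3c comp=t4/2c wait=3 total=42
k=6 load=- comp=t5/2c wait=2 total=44

end_cycle[3] = 34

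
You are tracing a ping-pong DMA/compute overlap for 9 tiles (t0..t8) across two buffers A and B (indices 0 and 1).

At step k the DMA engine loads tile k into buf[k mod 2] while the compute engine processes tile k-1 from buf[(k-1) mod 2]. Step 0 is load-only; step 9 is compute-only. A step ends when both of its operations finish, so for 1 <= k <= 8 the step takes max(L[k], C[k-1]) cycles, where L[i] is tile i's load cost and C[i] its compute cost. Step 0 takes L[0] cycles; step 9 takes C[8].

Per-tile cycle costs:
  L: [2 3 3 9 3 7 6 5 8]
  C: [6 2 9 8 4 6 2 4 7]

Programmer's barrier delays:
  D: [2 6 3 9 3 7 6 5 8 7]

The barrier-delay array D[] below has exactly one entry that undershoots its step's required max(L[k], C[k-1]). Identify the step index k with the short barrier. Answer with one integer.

hazard at step 4

step 0: need L[0]=2 = 2; D[0]=2 ok
step 1: need max(L[1]=3,C[0]=6) = 6; D[1]=6 ok
step 2: need max(L[2]=3,C[1]=2) = 3; D[2]=3 ok
step 3: need max(L[3]=9,C[2]=9) = 9; D[3]=9 ok
step 4: need max(L[4]=3,C[3]=8) = 8; D[4]=3 SHORT
step 5: need max(L[5]=7,C[4]=4) = 7; D[5]=7 ok
step 6: need max(L[6]=6,C[5]=6) = 6; D[6]=6 ok
step 7: need max(L[7]=5,C[6]=2) = 5; D[7]=5 ok
step 8: need max(L[8]=8,C[7]=4) = 8; D[8]=8 ok
step 9: need C[8]=7 = 7; D[9]=7 ok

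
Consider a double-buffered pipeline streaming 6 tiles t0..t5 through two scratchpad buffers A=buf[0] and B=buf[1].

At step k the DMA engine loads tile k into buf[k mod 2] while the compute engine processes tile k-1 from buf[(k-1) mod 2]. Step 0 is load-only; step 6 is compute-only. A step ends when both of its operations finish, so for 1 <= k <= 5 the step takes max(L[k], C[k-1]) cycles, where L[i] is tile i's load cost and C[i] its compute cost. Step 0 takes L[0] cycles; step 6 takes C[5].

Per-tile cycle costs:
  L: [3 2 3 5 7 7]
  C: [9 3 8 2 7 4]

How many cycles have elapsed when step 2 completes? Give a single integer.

  0. 3=3c; end=3; A:t0 B:-
  1. max(2,9)=9c; end=12; A:t0 B:t1
  2. max(3,3)=3c; end=15; A:t2 B:t1
  3. max(5,8)=8c; end=23; A:t2 B:t3
  4. max(7,2)=7c; end=30; A:t4 B:t3
  5. max(7,7)=7c; end=37; A:t4 B:t5
  6. 4=4c; end=41; A:t4 B:t5

end_cycle[2] = 15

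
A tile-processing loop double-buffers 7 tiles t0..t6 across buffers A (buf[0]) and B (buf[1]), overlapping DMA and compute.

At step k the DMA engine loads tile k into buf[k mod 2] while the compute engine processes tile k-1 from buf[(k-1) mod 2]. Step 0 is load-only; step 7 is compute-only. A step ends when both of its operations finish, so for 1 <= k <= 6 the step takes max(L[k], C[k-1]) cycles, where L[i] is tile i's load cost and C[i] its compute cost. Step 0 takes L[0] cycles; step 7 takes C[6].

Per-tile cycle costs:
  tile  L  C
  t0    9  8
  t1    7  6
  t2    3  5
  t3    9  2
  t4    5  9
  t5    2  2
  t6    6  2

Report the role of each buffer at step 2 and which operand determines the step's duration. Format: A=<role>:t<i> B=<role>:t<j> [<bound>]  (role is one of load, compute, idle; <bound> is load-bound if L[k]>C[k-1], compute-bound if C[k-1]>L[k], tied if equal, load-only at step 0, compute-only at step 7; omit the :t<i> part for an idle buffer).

step 2: A=load:t2 B=compute:t1 [compute-bound]

[0] DMA t0→A (9c) ∥ CU idle ⇒ 9c, clock 9
[1] DMA t1→B (7c) ∥ CU A:t0 (8c) ⇒ 8c, clock 17
[2] DMA t2→A (3c) ∥ CU B:t1 (6c) ⇒ 6c, clock 23
[3] DMA t3→B (9c) ∥ CU A:t2 (5c) ⇒ 9c, clock 32
[4] DMA t4→A (5c) ∥ CU B:t3 (2c) ⇒ 5c, clock 37
[5] DMA t5→B (2c) ∥ CU A:t4 (9c) ⇒ 9c, clock 46
[6] DMA t6→A (6c) ∥ CU B:t5 (2c) ⇒ 6c, clock 52
[7] DMA idle ∥ CU A:t6 (2c) ⇒ 2c, clock 54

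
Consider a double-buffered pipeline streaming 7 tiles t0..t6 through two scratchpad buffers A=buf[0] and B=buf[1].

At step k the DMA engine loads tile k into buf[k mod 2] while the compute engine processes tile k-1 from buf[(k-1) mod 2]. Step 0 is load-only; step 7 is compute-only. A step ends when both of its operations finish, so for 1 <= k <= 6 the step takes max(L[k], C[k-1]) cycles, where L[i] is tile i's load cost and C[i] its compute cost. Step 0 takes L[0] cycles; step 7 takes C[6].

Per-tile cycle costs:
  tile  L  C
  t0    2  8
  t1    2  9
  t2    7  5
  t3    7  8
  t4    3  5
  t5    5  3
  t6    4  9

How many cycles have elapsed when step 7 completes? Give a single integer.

end_cycle[7] = 52

  0. 2=2c; end=2; A:t0 B:-
  1. max(2,8)=8c; end=10; A:t0 B:t1
  2. max(7,9)=9c; end=19; A:t2 B:t1
  3. max(7,5)=7c; end=26; A:t2 B:t3
  4. max(3,8)=8c; end=34; A:t4 B:t3
  5. max(5,5)=5c; end=39; A:t4 B:t5
  6. max(4,3)=4c; end=43; A:t6 B:t5
  7. 9=9c; end=52; A:t6 B:t5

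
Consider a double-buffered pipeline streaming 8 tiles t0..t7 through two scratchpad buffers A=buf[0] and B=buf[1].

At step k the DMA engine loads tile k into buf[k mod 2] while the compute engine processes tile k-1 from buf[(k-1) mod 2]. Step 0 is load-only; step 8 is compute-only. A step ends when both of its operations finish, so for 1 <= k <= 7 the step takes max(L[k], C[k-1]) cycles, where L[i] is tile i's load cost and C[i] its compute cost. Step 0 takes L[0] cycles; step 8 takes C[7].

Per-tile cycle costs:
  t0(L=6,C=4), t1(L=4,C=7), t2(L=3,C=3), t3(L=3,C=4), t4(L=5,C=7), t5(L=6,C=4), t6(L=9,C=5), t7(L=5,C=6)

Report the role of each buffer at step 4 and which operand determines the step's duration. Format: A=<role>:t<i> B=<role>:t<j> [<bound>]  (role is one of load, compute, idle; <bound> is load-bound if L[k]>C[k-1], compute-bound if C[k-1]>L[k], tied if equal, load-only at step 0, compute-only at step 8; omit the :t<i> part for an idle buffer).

step 4: A=load:t4 B=compute:t3 [load-bound]

  0. 6=6c; end=6; A:t0 B:-
  1. max(4,4)=4c; end=10; A:t0 B:t1
  2. max(3,7)=7c; end=17; A:t2 B:t1
  3. max(3,3)=3c; end=20; A:t2 B:t3
  4. max(5,4)=5c; end=25; A:t4 B:t3
  5. max(6,7)=7c; end=32; A:t4 B:t5
  6. max(9,4)=9c; end=41; A:t6 B:t5
  7. max(5,5)=5c; end=46; A:t6 B:t7
  8. 6=6c; end=52; A:t6 B:t7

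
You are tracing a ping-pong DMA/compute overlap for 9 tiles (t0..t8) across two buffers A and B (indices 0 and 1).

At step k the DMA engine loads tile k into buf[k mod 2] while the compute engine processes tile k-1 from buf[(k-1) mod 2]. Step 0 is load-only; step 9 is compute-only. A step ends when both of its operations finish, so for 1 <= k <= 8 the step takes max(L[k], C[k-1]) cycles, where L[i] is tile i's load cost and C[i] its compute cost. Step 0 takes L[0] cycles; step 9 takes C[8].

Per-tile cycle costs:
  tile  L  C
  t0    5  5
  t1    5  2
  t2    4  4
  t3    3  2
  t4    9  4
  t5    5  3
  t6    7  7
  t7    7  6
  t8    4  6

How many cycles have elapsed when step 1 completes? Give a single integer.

end_cycle[1] = 10

step 0: L[0]=5 → dur=5, Σ=5 | A=load:t0 B=idle [load-only]
step 1: L[1]=5 C[0]=5 → dur=5, Σ=10 | A=compute:t0 B=load:t1 [tied]
step 2: L[2]=4 C[1]=2 → dur=4, Σ=14 | A=load:t2 B=compute:t1 [load-bound]
step 3: L[3]=3 C[2]=4 → dur=4, Σ=18 | A=compute:t2 B=load:t3 [compute-bound]
step 4: L[4]=9 C[3]=2 → dur=9, Σ=27 | A=load:t4 B=compute:t3 [load-bound]
step 5: L[5]=5 C[4]=4 → dur=5, Σ=32 | A=compute:t4 B=load:t5 [load-bound]
step 6: L[6]=7 C[5]=3 → dur=7, Σ=39 | A=load:t6 B=compute:t5 [load-bound]
step 7: L[7]=7 C[6]=7 → dur=7, Σ=46 | A=compute:t6 B=load:t7 [tied]
step 8: L[8]=4 C[7]=6 → dur=6, Σ=52 | A=load:t8 B=compute:t7 [compute-bound]
step 9: C[8]=6 → dur=6, Σ=58 | A=compute:t8 B=idle [compute-only]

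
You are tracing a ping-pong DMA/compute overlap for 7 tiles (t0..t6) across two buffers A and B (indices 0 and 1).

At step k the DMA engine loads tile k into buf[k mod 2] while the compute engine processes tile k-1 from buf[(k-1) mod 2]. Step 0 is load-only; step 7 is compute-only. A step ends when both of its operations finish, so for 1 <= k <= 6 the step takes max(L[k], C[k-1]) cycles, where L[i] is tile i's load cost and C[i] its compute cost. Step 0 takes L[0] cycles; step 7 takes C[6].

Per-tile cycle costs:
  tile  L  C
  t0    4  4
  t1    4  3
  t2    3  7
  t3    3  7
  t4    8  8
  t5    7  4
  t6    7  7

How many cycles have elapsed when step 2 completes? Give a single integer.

  0. 4=4c; end=4; A:t0 B:-
  1. max(4,4)=4c; end=8; A:t0 B:t1
  2. max(3,3)=3c; end=11; A:t2 B:t1
  3. max(3,7)=7c; end=18; A:t2 B:t3
  4. max(8,7)=8c; end=26; A:t4 B:t3
  5. max(7,8)=8c; end=34; A:t4 B:t5
  6. max(7,4)=7c; end=41; A:t6 B:t5
  7. 7=7c; end=48; A:t6 B:t5

end_cycle[2] = 11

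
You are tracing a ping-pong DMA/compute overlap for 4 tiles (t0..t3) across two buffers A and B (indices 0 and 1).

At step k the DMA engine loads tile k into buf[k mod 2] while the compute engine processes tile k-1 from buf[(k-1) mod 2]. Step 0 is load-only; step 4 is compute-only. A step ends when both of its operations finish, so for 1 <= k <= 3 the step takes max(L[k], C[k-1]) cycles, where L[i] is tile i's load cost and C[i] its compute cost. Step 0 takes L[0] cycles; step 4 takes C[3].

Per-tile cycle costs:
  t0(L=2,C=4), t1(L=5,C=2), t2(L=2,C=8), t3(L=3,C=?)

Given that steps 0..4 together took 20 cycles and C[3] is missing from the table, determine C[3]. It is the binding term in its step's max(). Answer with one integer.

C[3] = 3

step 0 → dur = L[0]=2 = 2
step 1 → dur = max(L[1]=5, C[0]=4) = 5
step 2 → dur = max(L[2]=2, C[1]=2) = 2
step 3 → dur = max(L[3]=3, C[2]=8) = 8
step 4 → dur = C[3]=? = C[3]  (unknown; binding)
sum of known step durations = 17
dur[4] = total - known = 20 - 17 = 3
C[3] is the binding max in step 4, so C[3] = dur[4] = 3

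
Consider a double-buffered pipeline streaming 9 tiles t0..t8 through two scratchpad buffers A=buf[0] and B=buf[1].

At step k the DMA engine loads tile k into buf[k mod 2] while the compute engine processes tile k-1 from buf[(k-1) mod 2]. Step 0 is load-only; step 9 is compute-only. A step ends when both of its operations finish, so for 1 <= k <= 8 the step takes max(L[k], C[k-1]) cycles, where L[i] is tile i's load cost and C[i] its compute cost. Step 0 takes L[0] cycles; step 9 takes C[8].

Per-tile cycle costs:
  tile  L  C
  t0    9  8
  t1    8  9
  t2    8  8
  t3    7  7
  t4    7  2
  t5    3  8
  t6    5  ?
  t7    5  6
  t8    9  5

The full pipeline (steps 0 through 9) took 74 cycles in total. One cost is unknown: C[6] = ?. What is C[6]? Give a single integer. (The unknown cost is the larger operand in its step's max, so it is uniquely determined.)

step 0: dur = L[0]=9 = 9
step 1: dur = max(L[1]=8, C[0]=8) = 8
step 2: dur = max(L[2]=8, C[1]=9) = 9
step 3: dur = max(L[3]=7, C[2]=8) = 8
step 4: dur = max(L[4]=7, C[3]=7) = 7
step 5: dur = max(L[5]=3, C[4]=2) = 3
step 6: dur = max(L[6]=5, C[5]=8) = 8
step 7: dur = max(L[7]=5, C[6]=?) = C[6]  (unknown; binding)
step 8: dur = max(L[8]=9, C[7]=6) = 9
step 9: dur = C[8]=5 = 5
sum of known step durations = 66
dur[7] = total - known = 74 - 66 = 8
C[6] is the binding max in step 7, so C[6] = dur[7] = 8

C[6] = 8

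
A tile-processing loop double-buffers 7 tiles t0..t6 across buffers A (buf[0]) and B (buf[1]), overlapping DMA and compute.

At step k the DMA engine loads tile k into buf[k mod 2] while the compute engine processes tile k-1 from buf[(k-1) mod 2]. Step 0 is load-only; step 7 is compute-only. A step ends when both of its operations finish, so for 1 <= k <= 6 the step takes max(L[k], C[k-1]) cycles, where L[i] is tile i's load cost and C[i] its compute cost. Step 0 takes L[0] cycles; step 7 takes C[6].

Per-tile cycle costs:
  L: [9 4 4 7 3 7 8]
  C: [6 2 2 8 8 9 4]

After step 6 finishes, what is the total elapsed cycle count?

  0. 9=9c; end=9; A:t0 B:-
  1. max(4,6)=6c; end=15; A:t0 B:t1
  2. max(4,2)=4c; end=19; A:t2 B:t1
  3. max(7,2)=7c; end=26; A:t2 B:t3
  4. max(3,8)=8c; end=34; A:t4 B:t3
  5. max(7,8)=8c; end=42; A:t4 B:t5
  6. max(8,9)=9c; end=51; A:t6 B:t5
  7. 4=4c; end=55; A:t6 B:t5

end_cycle[6] = 51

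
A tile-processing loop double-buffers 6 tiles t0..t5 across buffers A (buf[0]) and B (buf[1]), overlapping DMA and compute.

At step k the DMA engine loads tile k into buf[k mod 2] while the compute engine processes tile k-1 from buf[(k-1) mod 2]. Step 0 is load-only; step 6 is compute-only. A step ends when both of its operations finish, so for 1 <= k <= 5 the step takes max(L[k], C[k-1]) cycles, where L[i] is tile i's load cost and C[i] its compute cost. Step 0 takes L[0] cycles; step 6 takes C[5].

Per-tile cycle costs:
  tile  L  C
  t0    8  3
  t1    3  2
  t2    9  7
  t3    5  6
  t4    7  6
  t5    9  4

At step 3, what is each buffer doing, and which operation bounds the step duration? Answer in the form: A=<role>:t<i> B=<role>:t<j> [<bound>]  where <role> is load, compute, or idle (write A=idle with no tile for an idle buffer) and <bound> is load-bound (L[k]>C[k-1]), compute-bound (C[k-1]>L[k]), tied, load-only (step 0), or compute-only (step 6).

[0] DMA t0→A (8c) ∥ CU idle ⇒ 8c, clock 8
[1] DMA t1→B (3c) ∥ CU A:t0 (3c) ⇒ 3c, clock 11
[2] DMA t2→A (9c) ∥ CU B:t1 (2c) ⇒ 9c, clock 20
[3] DMA t3→B (5c) ∥ CU A:t2 (7c) ⇒ 7c, clock 27
[4] DMA t4→A (7c) ∥ CU B:t3 (6c) ⇒ 7c, clock 34
[5] DMA t5→B (9c) ∥ CU A:t4 (6c) ⇒ 9c, clock 43
[6] DMA idle ∥ CU B:t5 (4c) ⇒ 4c, clock 47

step 3: A=compute:t2 B=load:t3 [compute-bound]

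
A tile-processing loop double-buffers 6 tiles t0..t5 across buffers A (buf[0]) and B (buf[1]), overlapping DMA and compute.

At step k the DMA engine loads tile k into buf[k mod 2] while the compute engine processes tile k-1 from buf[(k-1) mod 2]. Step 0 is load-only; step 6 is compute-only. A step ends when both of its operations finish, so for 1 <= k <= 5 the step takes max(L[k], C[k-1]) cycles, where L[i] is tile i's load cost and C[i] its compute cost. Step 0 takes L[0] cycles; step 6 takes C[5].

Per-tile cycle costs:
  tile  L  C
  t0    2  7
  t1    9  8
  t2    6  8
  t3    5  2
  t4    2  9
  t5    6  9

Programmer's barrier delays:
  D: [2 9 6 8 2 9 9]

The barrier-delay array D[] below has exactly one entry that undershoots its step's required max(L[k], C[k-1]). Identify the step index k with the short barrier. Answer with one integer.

[0] required=L[0]=2=2 vs D=2 ok
[1] required=max(L[1]=9,C[0]=7)=9 vs D=9 ok
[2] required=max(L[2]=6,C[1]=8)=8 vs D=6 SHORT
[3] required=max(L[3]=5,C[2]=8)=8 vs D=8 ok
[4] required=max(L[4]=2,C[3]=2)=2 vs D=2 ok
[5] required=max(L[5]=6,C[4]=9)=9 vs D=9 ok
[6] required=C[5]=9=9 vs D=9 ok

hazard at step 2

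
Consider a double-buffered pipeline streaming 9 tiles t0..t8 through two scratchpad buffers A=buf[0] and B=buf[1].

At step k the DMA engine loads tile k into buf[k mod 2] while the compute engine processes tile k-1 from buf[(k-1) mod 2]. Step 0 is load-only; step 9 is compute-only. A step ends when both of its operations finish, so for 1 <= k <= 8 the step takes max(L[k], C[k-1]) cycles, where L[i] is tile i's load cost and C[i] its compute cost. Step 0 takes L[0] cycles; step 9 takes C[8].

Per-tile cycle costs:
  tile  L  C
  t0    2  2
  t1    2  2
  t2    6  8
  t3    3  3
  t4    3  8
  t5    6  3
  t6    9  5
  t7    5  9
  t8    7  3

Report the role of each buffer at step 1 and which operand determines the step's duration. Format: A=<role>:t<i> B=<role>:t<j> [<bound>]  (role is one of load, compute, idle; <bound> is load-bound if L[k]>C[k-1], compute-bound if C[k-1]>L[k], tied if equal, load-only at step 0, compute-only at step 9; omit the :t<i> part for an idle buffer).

step 1: A=compute:t0 B=load:t1 [tied]

[0] DMA t0→A (2c) ∥ CU idle ⇒ 2c, clock 2
[1] DMA t1→B (2c) ∥ CU A:t0 (2c) ⇒ 2c, clock 4
[2] DMA t2→A (6c) ∥ CU B:t1 (2c) ⇒ 6c, clock 10
[3] DMA t3→B (3c) ∥ CU A:t2 (8c) ⇒ 8c, clock 18
[4] DMA t4→A (3c) ∥ CU B:t3 (3c) ⇒ 3c, clock 21
[5] DMA t5→B (6c) ∥ CU A:t4 (8c) ⇒ 8c, clock 29
[6] DMA t6→A (9c) ∥ CU B:t5 (3c) ⇒ 9c, clock 38
[7] DMA t7→B (5c) ∥ CU A:t6 (5c) ⇒ 5c, clock 43
[8] DMA t8→A (7c) ∥ CU B:t7 (9c) ⇒ 9c, clock 52
[9] DMA idle ∥ CU A:t8 (3c) ⇒ 3c, clock 55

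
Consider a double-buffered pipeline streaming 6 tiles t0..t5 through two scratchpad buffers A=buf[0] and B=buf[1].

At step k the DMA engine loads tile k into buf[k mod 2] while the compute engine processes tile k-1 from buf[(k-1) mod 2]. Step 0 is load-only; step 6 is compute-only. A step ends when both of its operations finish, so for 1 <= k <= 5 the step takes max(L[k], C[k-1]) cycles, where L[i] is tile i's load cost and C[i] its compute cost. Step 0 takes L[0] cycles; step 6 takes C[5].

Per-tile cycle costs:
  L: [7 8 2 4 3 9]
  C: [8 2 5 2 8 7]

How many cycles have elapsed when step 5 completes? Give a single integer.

end_cycle[5] = 34

[0] DMA t0→A (7c) ∥ CU idle ⇒ 7c, clock 7
[1] DMA t1→B (8c) ∥ CU A:t0 (8c) ⇒ 8c, clock 15
[2] DMA t2→A (2c) ∥ CU B:t1 (2c) ⇒ 2c, clock 17
[3] DMA t3→B (4c) ∥ CU A:t2 (5c) ⇒ 5c, clock 22
[4] DMA t4→A (3c) ∥ CU B:t3 (2c) ⇒ 3c, clock 25
[5] DMA t5→B (9c) ∥ CU A:t4 (8c) ⇒ 9c, clock 34
[6] DMA idle ∥ CU B:t5 (7c) ⇒ 7c, clock 41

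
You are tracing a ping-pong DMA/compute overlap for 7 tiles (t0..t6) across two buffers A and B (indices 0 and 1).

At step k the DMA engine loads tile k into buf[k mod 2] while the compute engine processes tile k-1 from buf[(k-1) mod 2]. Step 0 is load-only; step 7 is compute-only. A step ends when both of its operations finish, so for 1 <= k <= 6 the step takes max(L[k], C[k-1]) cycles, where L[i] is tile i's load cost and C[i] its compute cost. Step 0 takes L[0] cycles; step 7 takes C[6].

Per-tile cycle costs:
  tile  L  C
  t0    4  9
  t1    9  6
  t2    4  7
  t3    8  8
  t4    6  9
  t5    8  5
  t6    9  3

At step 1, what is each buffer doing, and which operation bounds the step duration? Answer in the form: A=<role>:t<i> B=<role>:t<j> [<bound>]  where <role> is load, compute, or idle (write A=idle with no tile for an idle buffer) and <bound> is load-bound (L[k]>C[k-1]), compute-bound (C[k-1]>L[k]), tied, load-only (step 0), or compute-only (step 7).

step 1: A=compute:t0 B=load:t1 [tied]

[0] DMA t0→A (4c) ∥ CU idle ⇒ 4c, clock 4
[1] DMA t1→B (9c) ∥ CU A:t0 (9c) ⇒ 9c, clock 13
[2] DMA t2→A (4c) ∥ CU B:t1 (6c) ⇒ 6c, clock 19
[3] DMA t3→B (8c) ∥ CU A:t2 (7c) ⇒ 8c, clock 27
[4] DMA t4→A (6c) ∥ CU B:t3 (8c) ⇒ 8c, clock 35
[5] DMA t5→B (8c) ∥ CU A:t4 (9c) ⇒ 9c, clock 44
[6] DMA t6→A (9c) ∥ CU B:t5 (5c) ⇒ 9c, clock 53
[7] DMA idle ∥ CU A:t6 (3c) ⇒ 3c, clock 56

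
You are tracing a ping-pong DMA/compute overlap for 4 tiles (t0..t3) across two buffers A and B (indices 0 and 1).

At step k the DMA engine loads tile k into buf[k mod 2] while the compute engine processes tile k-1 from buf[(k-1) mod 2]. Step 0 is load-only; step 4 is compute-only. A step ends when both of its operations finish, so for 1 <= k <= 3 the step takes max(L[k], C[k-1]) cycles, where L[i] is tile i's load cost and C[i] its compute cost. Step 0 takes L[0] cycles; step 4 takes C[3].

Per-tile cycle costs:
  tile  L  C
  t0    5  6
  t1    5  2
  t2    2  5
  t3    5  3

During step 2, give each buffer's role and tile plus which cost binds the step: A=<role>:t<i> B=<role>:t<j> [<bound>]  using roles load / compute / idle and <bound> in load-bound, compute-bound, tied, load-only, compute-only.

step 2: A=load:t2 B=compute:t1 [tied]

k=0 load=t0/5c comp=- wait=5 total=5
k=1 load=t1/5c comp=t0/6c wait=6 total=11
k=2 load=t2/2c comp=t1/2c wait=2 total=13
k=3 load=t3/5c comp=t2/5c wait=5 total=18
k=4 load=- comp=t3/3c wait=3 total=21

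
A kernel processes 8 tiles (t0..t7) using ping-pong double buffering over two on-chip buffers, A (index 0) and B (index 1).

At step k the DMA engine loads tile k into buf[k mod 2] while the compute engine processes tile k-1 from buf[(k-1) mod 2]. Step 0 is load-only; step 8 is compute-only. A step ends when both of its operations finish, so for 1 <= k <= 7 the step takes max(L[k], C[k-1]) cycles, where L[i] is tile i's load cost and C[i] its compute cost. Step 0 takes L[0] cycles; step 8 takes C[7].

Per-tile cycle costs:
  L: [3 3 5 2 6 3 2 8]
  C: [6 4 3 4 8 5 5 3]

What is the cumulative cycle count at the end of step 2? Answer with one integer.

step 0: L[0]=3 → dur=3, Σ=3 | A=load:t0 B=idle [load-only]
step 1: L[1]=3 C[0]=6 → dur=6, Σ=9 | A=compute:t0 B=load:t1 [compute-bound]
step 2: L[2]=5 C[1]=4 → dur=5, Σ=14 | A=load:t2 B=compute:t1 [load-bound]
step 3: L[3]=2 C[2]=3 → dur=3, Σ=17 | A=compute:t2 B=load:t3 [compute-bound]
step 4: L[4]=6 C[3]=4 → dur=6, Σ=23 | A=load:t4 B=compute:t3 [load-bound]
step 5: L[5]=3 C[4]=8 → dur=8, Σ=31 | A=compute:t4 B=load:t5 [compute-bound]
step 6: L[6]=2 C[5]=5 → dur=5, Σ=36 | A=load:t6 B=compute:t5 [compute-bound]
step 7: L[7]=8 C[6]=5 → dur=8, Σ=44 | A=compute:t6 B=load:t7 [load-bound]
step 8: C[7]=3 → dur=3, Σ=47 | A=idle B=compute:t7 [compute-only]

end_cycle[2] = 14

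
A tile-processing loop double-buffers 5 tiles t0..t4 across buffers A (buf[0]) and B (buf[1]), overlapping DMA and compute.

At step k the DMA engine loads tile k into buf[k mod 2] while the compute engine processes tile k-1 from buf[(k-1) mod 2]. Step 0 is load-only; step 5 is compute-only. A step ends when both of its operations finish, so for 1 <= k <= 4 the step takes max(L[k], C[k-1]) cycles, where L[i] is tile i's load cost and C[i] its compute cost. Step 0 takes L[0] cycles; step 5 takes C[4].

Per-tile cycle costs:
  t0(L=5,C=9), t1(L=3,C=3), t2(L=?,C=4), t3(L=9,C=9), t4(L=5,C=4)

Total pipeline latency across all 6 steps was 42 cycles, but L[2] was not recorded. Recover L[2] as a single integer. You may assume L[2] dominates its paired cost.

L[2] = 6

step 0: dur = L[0]=5 = 5
step 1: dur = max(L[1]=3, C[0]=9) = 9
step 2: dur = max(L[2]=?, C[1]=3) = L[2]  (unknown; binding)
step 3: dur = max(L[3]=9, C[2]=4) = 9
step 4: dur = max(L[4]=5, C[3]=9) = 9
step 5: dur = C[4]=4 = 4
sum of known step durations = 36
dur[2] = total - known = 42 - 36 = 6
L[2] is the binding max in step 2, so L[2] = dur[2] = 6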